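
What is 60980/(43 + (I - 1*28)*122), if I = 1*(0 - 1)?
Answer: -12196/699 ≈ -17.448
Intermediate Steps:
I = -1 (I = 1*(-1) = -1)
60980/(43 + (I - 1*28)*122) = 60980/(43 + (-1 - 1*28)*122) = 60980/(43 + (-1 - 28)*122) = 60980/(43 - 29*122) = 60980/(43 - 3538) = 60980/(-3495) = 60980*(-1/3495) = -12196/699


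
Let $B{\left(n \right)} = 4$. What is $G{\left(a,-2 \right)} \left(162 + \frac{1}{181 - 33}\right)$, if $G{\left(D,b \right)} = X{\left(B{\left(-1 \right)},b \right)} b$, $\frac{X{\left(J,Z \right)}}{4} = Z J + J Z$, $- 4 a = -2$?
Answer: $\frac{767264}{37} \approx 20737.0$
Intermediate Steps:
$a = \frac{1}{2}$ ($a = \left(- \frac{1}{4}\right) \left(-2\right) = \frac{1}{2} \approx 0.5$)
$X{\left(J,Z \right)} = 8 J Z$ ($X{\left(J,Z \right)} = 4 \left(Z J + J Z\right) = 4 \left(J Z + J Z\right) = 4 \cdot 2 J Z = 8 J Z$)
$G{\left(D,b \right)} = 32 b^{2}$ ($G{\left(D,b \right)} = 8 \cdot 4 b b = 32 b b = 32 b^{2}$)
$G{\left(a,-2 \right)} \left(162 + \frac{1}{181 - 33}\right) = 32 \left(-2\right)^{2} \left(162 + \frac{1}{181 - 33}\right) = 32 \cdot 4 \left(162 + \frac{1}{148}\right) = 128 \left(162 + \frac{1}{148}\right) = 128 \cdot \frac{23977}{148} = \frac{767264}{37}$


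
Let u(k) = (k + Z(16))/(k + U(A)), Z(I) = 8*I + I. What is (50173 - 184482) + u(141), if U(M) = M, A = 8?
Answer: -20011756/149 ≈ -1.3431e+5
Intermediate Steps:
Z(I) = 9*I
u(k) = (144 + k)/(8 + k) (u(k) = (k + 9*16)/(k + 8) = (k + 144)/(8 + k) = (144 + k)/(8 + k))
(50173 - 184482) + u(141) = (50173 - 184482) + (144 + 141)/(8 + 141) = -134309 + 285/149 = -20011756/149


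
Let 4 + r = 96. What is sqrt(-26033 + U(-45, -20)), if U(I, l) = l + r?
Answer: I*sqrt(25961) ≈ 161.12*I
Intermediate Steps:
r = 92 (r = -4 + 96 = 92)
U(I, l) = 92 + l (U(I, l) = l + 92 = 92 + l)
sqrt(-26033 + U(-45, -20)) = sqrt(-26033 + (92 - 20)) = sqrt(-26033 + 72) = sqrt(-25961) = I*sqrt(25961)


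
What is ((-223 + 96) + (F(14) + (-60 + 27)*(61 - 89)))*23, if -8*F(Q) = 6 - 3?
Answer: 146579/8 ≈ 18322.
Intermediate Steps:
F(Q) = -3/8 (F(Q) = -(6 - 3)/8 = -1/8*3 = -3/8)
((-223 + 96) + (F(14) + (-60 + 27)*(61 - 89)))*23 = ((-223 + 96) + (-3/8 + (-60 + 27)*(61 - 89)))*23 = (-127 + (-3/8 - 33*(-28)))*23 = (-127 + (-3/8 + 924))*23 = (-127 + 7389/8)*23 = (6373/8)*23 = 146579/8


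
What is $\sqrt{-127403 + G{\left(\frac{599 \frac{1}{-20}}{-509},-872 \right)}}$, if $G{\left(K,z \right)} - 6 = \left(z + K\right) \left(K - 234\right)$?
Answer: $\frac{\sqrt{7936783262281}}{10180} \approx 276.74$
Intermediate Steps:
$G{\left(K,z \right)} = 6 + \left(-234 + K\right) \left(K + z\right)$ ($G{\left(K,z \right)} = 6 + \left(z + K\right) \left(K - 234\right) = 6 + \left(K + z\right) \left(-234 + K\right) = 6 + \left(-234 + K\right) \left(K + z\right)$)
$\sqrt{-127403 + G{\left(\frac{599 \frac{1}{-20}}{-509},-872 \right)}} = \sqrt{-127403 + \left(6 + \left(\frac{599 \frac{1}{-20}}{-509}\right)^{2} - 234 \frac{599 \frac{1}{-20}}{-509} - -204048 + \frac{599 \frac{1}{-20}}{-509} \left(-872\right)\right)} = \sqrt{-127403 + \left(6 + \left(599 \left(- \frac{1}{20}\right) \left(- \frac{1}{509}\right)\right)^{2} - 234 \cdot 599 \left(- \frac{1}{20}\right) \left(- \frac{1}{509}\right) + 204048 + 599 \left(- \frac{1}{20}\right) \left(- \frac{1}{509}\right) \left(-872\right)\right)} = \sqrt{-127403 + \left(6 + \left(\left(- \frac{599}{20}\right) \left(- \frac{1}{509}\right)\right)^{2} - 234 \left(\left(- \frac{599}{20}\right) \left(- \frac{1}{509}\right)\right) + 204048 + \left(- \frac{599}{20}\right) \left(- \frac{1}{509}\right) \left(-872\right)\right)} = \sqrt{-127403 + \left(6 + \left(\frac{599}{10180}\right)^{2} - \frac{70083}{5090} + 204048 + \frac{599}{10180} \left(-872\right)\right)} = \sqrt{-127403 + \left(6 + \frac{358801}{103632400} - \frac{70083}{5090} + 204048 - \frac{130582}{2545}\right)} = \sqrt{-127403 + \frac{21139861919481}{103632400}} = \sqrt{\frac{7936783262281}{103632400}} = \frac{\sqrt{7936783262281}}{10180}$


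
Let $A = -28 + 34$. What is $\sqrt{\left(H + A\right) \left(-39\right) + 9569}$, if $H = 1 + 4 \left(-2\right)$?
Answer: $2 \sqrt{2402} \approx 98.02$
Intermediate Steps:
$A = 6$
$H = -7$ ($H = 1 - 8 = -7$)
$\sqrt{\left(H + A\right) \left(-39\right) + 9569} = \sqrt{\left(-7 + 6\right) \left(-39\right) + 9569} = \sqrt{\left(-1\right) \left(-39\right) + 9569} = \sqrt{39 + 9569} = \sqrt{9608} = 2 \sqrt{2402}$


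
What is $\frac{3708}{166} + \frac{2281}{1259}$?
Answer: $\frac{2523509}{104497} \approx 24.149$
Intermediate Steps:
$\frac{3708}{166} + \frac{2281}{1259} = 3708 \cdot \frac{1}{166} + 2281 \cdot \frac{1}{1259} = \frac{1854}{83} + \frac{2281}{1259} = \frac{2523509}{104497}$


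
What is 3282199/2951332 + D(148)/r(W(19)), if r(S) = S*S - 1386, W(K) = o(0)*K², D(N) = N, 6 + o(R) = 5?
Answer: 423627125201/380529991420 ≈ 1.1133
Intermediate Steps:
o(R) = -1 (o(R) = -6 + 5 = -1)
W(K) = -K²
r(S) = -1386 + S² (r(S) = S² - 1386 = -1386 + S²)
3282199/2951332 + D(148)/r(W(19)) = 3282199/2951332 + 148/(-1386 + (-1*19²)²) = 3282199*(1/2951332) + 148/(-1386 + (-1*361)²) = 3282199/2951332 + 148/(-1386 + (-361)²) = 3282199/2951332 + 148/(-1386 + 130321) = 3282199/2951332 + 148/128935 = 423627125201/380529991420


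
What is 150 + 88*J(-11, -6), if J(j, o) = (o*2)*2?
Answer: -1962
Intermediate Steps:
J(j, o) = 4*o (J(j, o) = (2*o)*2 = 4*o)
150 + 88*J(-11, -6) = 150 + 88*(4*(-6)) = 150 + 88*(-24) = 150 - 2112 = -1962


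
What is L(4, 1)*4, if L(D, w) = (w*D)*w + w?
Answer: 20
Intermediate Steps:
L(D, w) = w + D*w² (L(D, w) = (D*w)*w + w = D*w² + w = w + D*w²)
L(4, 1)*4 = (1*(1 + 4*1))*4 = (1*(1 + 4))*4 = (1*5)*4 = 5*4 = 20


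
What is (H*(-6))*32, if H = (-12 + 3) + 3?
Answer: 1152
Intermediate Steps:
H = -6 (H = -9 + 3 = -6)
(H*(-6))*32 = -6*(-6)*32 = 36*32 = 1152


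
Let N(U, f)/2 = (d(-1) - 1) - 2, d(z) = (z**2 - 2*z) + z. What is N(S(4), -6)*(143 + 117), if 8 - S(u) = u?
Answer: -520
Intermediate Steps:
S(u) = 8 - u
d(z) = z**2 - z
N(U, f) = -2 (N(U, f) = 2*((-(-1 - 1) - 1) - 2) = 2*((-1*(-2) - 1) - 2) = 2*((2 - 1) - 2) = 2*(1 - 2) = 2*(-1) = -2)
N(S(4), -6)*(143 + 117) = -2*(143 + 117) = -2*260 = -520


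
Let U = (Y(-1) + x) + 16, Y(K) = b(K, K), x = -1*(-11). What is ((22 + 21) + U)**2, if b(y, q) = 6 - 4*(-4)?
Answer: 8464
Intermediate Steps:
b(y, q) = 22 (b(y, q) = 6 + 16 = 22)
x = 11
Y(K) = 22
U = 49 (U = (22 + 11) + 16 = 33 + 16 = 49)
((22 + 21) + U)**2 = ((22 + 21) + 49)**2 = (43 + 49)**2 = 92**2 = 8464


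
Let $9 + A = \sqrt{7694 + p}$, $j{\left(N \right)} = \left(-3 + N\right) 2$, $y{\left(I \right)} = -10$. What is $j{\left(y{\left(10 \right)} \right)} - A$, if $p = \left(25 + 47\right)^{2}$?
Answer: $-17 - \sqrt{12878} \approx -130.48$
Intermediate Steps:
$p = 5184$ ($p = 72^{2} = 5184$)
$j{\left(N \right)} = -6 + 2 N$
$A = -9 + \sqrt{12878}$ ($A = -9 + \sqrt{7694 + 5184} = -9 + \sqrt{12878} \approx 104.48$)
$j{\left(y{\left(10 \right)} \right)} - A = \left(-6 + 2 \left(-10\right)\right) - \left(-9 + \sqrt{12878}\right) = \left(-6 - 20\right) + \left(9 - \sqrt{12878}\right) = -26 + \left(9 - \sqrt{12878}\right) = -17 - \sqrt{12878}$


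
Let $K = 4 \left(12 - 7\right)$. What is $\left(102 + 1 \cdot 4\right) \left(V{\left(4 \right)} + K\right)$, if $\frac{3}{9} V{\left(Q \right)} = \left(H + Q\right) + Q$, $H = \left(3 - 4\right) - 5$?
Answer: $2756$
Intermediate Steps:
$H = -6$ ($H = -1 - 5 = -6$)
$V{\left(Q \right)} = -18 + 6 Q$ ($V{\left(Q \right)} = 3 \left(\left(-6 + Q\right) + Q\right) = 3 \left(-6 + 2 Q\right) = -18 + 6 Q$)
$K = 20$ ($K = 4 \cdot 5 = 20$)
$\left(102 + 1 \cdot 4\right) \left(V{\left(4 \right)} + K\right) = \left(102 + 1 \cdot 4\right) \left(\left(-18 + 6 \cdot 4\right) + 20\right) = \left(102 + 4\right) \left(\left(-18 + 24\right) + 20\right) = 106 \left(6 + 20\right) = 106 \cdot 26 = 2756$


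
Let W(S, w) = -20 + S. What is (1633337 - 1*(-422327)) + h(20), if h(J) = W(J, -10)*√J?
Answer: 2055664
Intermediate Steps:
h(J) = √J*(-20 + J) (h(J) = (-20 + J)*√J = √J*(-20 + J))
(1633337 - 1*(-422327)) + h(20) = (1633337 - 1*(-422327)) + √20*(-20 + 20) = (1633337 + 422327) + (2*√5)*0 = 2055664 + 0 = 2055664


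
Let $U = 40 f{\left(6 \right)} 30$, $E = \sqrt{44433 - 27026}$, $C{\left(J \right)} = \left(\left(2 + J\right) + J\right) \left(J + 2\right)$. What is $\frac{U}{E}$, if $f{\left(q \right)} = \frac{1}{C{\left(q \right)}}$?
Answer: $\frac{75 \sqrt{103}}{9373} \approx 0.081208$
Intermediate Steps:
$C{\left(J \right)} = \left(2 + J\right) \left(2 + 2 J\right)$ ($C{\left(J \right)} = \left(2 + 2 J\right) \left(2 + J\right) = \left(2 + J\right) \left(2 + 2 J\right)$)
$f{\left(q \right)} = \frac{1}{4 + 2 q^{2} + 6 q}$
$E = 13 \sqrt{103}$ ($E = \sqrt{17407} = 13 \sqrt{103} \approx 131.94$)
$U = \frac{75}{7}$ ($U = 40 \frac{1}{2 \left(2 + 6^{2} + 3 \cdot 6\right)} 30 = 40 \frac{1}{2 \left(2 + 36 + 18\right)} 30 = 40 \frac{1}{2 \cdot 56} \cdot 30 = 40 \cdot \frac{1}{2} \cdot \frac{1}{56} \cdot 30 = 40 \cdot \frac{1}{112} \cdot 30 = \frac{5}{14} \cdot 30 = \frac{75}{7} \approx 10.714$)
$\frac{U}{E} = \frac{75}{7 \cdot 13 \sqrt{103}} = \frac{75 \frac{\sqrt{103}}{1339}}{7} = \frac{75 \sqrt{103}}{9373}$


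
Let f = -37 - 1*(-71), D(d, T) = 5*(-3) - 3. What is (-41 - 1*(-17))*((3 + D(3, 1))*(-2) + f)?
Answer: -1536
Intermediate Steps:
D(d, T) = -18 (D(d, T) = -15 - 3 = -18)
f = 34 (f = -37 + 71 = 34)
(-41 - 1*(-17))*((3 + D(3, 1))*(-2) + f) = (-41 - 1*(-17))*((3 - 18)*(-2) + 34) = (-41 + 17)*(-15*(-2) + 34) = -24*(30 + 34) = -24*64 = -1536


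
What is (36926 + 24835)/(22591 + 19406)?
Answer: 20587/13999 ≈ 1.4706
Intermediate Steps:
(36926 + 24835)/(22591 + 19406) = 61761/41997 = 61761*(1/41997) = 20587/13999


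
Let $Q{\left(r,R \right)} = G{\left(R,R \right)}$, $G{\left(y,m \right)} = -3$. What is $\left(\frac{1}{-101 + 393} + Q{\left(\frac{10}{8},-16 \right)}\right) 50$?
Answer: $- \frac{21875}{146} \approx -149.83$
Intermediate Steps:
$Q{\left(r,R \right)} = -3$
$\left(\frac{1}{-101 + 393} + Q{\left(\frac{10}{8},-16 \right)}\right) 50 = \left(\frac{1}{-101 + 393} - 3\right) 50 = \left(\frac{1}{292} - 3\right) 50 = \left(- \frac{875}{292}\right) 50 = - \frac{21875}{146}$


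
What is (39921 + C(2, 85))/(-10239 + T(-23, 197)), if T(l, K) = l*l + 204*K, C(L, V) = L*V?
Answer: 40091/30478 ≈ 1.3154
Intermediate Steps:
T(l, K) = l**2 + 204*K
(39921 + C(2, 85))/(-10239 + T(-23, 197)) = (39921 + 2*85)/(-10239 + ((-23)**2 + 204*197)) = (39921 + 170)/(-10239 + (529 + 40188)) = 40091/(-10239 + 40717) = 40091/30478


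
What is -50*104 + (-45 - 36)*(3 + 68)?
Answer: -10951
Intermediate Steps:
-50*104 + (-45 - 36)*(3 + 68) = -5200 - 81*71 = -5200 - 5751 = -10951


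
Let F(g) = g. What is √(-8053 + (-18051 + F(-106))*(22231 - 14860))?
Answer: 10*I*√1338433 ≈ 11569.0*I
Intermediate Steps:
√(-8053 + (-18051 + F(-106))*(22231 - 14860)) = √(-8053 + (-18051 - 106)*(22231 - 14860)) = √(-8053 - 18157*7371) = √(-8053 - 133835247) = √(-133843300) = 10*I*√1338433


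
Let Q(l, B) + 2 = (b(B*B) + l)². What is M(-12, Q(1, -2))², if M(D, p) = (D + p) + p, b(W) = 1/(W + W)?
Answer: 185761/1024 ≈ 181.41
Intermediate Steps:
b(W) = 1/(2*W)
Q(l, B) = -2 + (l + 1/(2*B²))² (Q(l, B) = -2 + (1/(2*((B*B))) + l)² = -2 + (1/(2*(B²)) + l)² = -2 + (1/(2*B²) + l)² = -2 + (l + 1/(2*B²))²)
M(D, p) = D + 2*p
M(-12, Q(1, -2))² = (-12 + 2*(-2 + (¼)*(1 + 2*1*(-2)²)²/(-2)⁴))² = (-12 + 2*(-2 + (¼)*(1/16)*(1 + 2*1*4)²))² = (-12 + 2*(-2 + (¼)*(1/16)*(1 + 8)²))² = (-12 + 2*(-2 + (¼)*(1/16)*9²))² = (-12 + 2*(-2 + (¼)*(1/16)*81))² = (-12 + 2*(-2 + 81/64))² = (-12 + 2*(-47/64))² = (-12 - 47/32)² = (-431/32)² = 185761/1024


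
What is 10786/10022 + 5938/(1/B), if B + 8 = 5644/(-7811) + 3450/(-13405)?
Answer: -5595418710898913/104936809201 ≈ -53322.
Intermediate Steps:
B = -188051482/20941291 (B = -8 + (5644/(-7811) + 3450/(-13405)) = -8 + (5644*(-1/7811) + 3450*(-1/13405)) = -8 + (-5644/7811 - 690/2681) = -8 - 20521154/20941291 = -188051482/20941291 ≈ -8.9799)
10786/10022 + 5938/(1/B) = 10786/10022 + 5938/(1/(-188051482/20941291)) = 10786*(1/10022) + 5938/(-20941291/188051482) = 5393/5011 + 5938*(-188051482/20941291) = 5393/5011 - 1116649700116/20941291 = -5595418710898913/104936809201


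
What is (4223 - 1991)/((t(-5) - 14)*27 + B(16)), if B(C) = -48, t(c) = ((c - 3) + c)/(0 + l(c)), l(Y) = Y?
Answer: -3720/593 ≈ -6.2732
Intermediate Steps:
t(c) = (-3 + 2*c)/c (t(c) = ((c - 3) + c)/(0 + c) = ((-3 + c) + c)/c = (-3 + 2*c)/c)
(4223 - 1991)/((t(-5) - 14)*27 + B(16)) = (4223 - 1991)/(((2 - 3/(-5)) - 14)*27 - 48) = 2232/(((2 - 3*(-⅕)) - 14)*27 - 48) = 2232/(((2 + ⅗) - 14)*27 - 48) = 2232/((13/5 - 14)*27 - 48) = 2232/(-57/5*27 - 48) = 2232/(-1539/5 - 48) = 2232/(-1779/5) = 2232*(-5/1779) = -3720/593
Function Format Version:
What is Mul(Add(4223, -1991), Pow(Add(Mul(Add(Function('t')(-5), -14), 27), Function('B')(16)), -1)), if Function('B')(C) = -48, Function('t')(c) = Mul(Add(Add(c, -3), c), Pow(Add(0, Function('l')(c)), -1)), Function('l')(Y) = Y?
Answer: Rational(-3720, 593) ≈ -6.2732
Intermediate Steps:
Function('t')(c) = Mul(Pow(c, -1), Add(-3, Mul(2, c))) (Function('t')(c) = Mul(Add(Add(c, -3), c), Pow(Add(0, c), -1)) = Mul(Add(Add(-3, c), c), Pow(c, -1)) = Mul(Add(-3, Mul(2, c)), Pow(c, -1)) = Mul(Pow(c, -1), Add(-3, Mul(2, c))))
Mul(Add(4223, -1991), Pow(Add(Mul(Add(Function('t')(-5), -14), 27), Function('B')(16)), -1)) = Mul(Add(4223, -1991), Pow(Add(Mul(Add(Add(2, Mul(-3, Pow(-5, -1))), -14), 27), -48), -1)) = Mul(2232, Pow(Add(Mul(Add(Add(2, Mul(-3, Rational(-1, 5))), -14), 27), -48), -1)) = Mul(2232, Pow(Add(Mul(Add(Add(2, Rational(3, 5)), -14), 27), -48), -1)) = Mul(2232, Pow(Add(Mul(Add(Rational(13, 5), -14), 27), -48), -1)) = Mul(2232, Pow(Add(Mul(Rational(-57, 5), 27), -48), -1)) = Mul(2232, Pow(Add(Rational(-1539, 5), -48), -1)) = Mul(2232, Pow(Rational(-1779, 5), -1)) = Mul(2232, Rational(-5, 1779)) = Rational(-3720, 593)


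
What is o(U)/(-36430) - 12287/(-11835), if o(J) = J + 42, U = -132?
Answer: 44868056/43114905 ≈ 1.0407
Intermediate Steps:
o(J) = 42 + J
o(U)/(-36430) - 12287/(-11835) = (42 - 132)/(-36430) - 12287/(-11835) = -90*(-1/36430) - 12287*(-1/11835) = 9/3643 + 12287/11835 = 44868056/43114905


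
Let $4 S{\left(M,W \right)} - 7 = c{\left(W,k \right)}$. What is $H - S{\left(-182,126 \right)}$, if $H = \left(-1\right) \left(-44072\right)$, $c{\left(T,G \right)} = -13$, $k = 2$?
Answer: $\frac{88147}{2} \approx 44074.0$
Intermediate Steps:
$S{\left(M,W \right)} = - \frac{3}{2}$ ($S{\left(M,W \right)} = \frac{7}{4} + \frac{1}{4} \left(-13\right) = \frac{7}{4} - \frac{13}{4} = - \frac{3}{2}$)
$H = 44072$
$H - S{\left(-182,126 \right)} = 44072 - - \frac{3}{2} = 44072 + \frac{3}{2} = \frac{88147}{2}$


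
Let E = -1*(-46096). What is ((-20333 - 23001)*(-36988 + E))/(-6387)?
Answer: 131562024/2129 ≈ 61795.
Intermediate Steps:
E = 46096
((-20333 - 23001)*(-36988 + E))/(-6387) = ((-20333 - 23001)*(-36988 + 46096))/(-6387) = -43334*9108*(-1/6387) = -394686072*(-1/6387) = 131562024/2129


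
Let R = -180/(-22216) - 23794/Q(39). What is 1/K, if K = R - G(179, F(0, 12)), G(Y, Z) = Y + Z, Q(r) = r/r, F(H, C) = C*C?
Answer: -5554/133945773 ≈ -4.1465e-5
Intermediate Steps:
F(H, C) = C²
Q(r) = 1
R = -132151831/5554 (R = -180/(-22216) - 23794/1 = -180*(-1/22216) - 23794*1 = 45/5554 - 23794 = -132151831/5554 ≈ -23794.)
K = -133945773/5554 (K = -132151831/5554 - (179 + 12²) = -132151831/5554 - (179 + 144) = -132151831/5554 - 1*323 = -132151831/5554 - 323 = -133945773/5554 ≈ -24117.)
1/K = 1/(-133945773/5554) = -5554/133945773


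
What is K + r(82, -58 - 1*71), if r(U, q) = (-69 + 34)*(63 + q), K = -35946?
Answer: -33636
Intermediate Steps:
r(U, q) = -2205 - 35*q (r(U, q) = -35*(63 + q) = -2205 - 35*q)
K + r(82, -58 - 1*71) = -35946 + (-2205 - 35*(-58 - 1*71)) = -35946 + (-2205 - 35*(-58 - 71)) = -35946 + (-2205 - 35*(-129)) = -35946 + (-2205 + 4515) = -35946 + 2310 = -33636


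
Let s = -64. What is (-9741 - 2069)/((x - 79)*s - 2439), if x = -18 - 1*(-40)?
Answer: -11810/1209 ≈ -9.7684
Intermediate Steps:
x = 22 (x = -18 + 40 = 22)
(-9741 - 2069)/((x - 79)*s - 2439) = (-9741 - 2069)/((22 - 79)*(-64) - 2439) = -11810/(-57*(-64) - 2439) = -11810/(3648 - 2439) = -11810/1209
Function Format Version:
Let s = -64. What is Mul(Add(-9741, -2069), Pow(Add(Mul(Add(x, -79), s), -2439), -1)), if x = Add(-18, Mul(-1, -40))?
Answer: Rational(-11810, 1209) ≈ -9.7684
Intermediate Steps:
x = 22 (x = Add(-18, 40) = 22)
Mul(Add(-9741, -2069), Pow(Add(Mul(Add(x, -79), s), -2439), -1)) = Mul(Add(-9741, -2069), Pow(Add(Mul(Add(22, -79), -64), -2439), -1)) = Mul(-11810, Pow(Add(Mul(-57, -64), -2439), -1)) = Mul(-11810, Pow(Add(3648, -2439), -1)) = Mul(-11810, Pow(1209, -1)) = Mul(-11810, Rational(1, 1209)) = Rational(-11810, 1209)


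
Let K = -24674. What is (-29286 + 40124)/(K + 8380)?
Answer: -5419/8147 ≈ -0.66515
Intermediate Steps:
(-29286 + 40124)/(K + 8380) = (-29286 + 40124)/(-24674 + 8380) = 10838/(-16294) = 10838*(-1/16294) = -5419/8147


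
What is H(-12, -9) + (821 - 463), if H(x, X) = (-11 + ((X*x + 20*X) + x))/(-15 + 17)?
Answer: 621/2 ≈ 310.50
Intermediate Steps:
H(x, X) = -11/2 + x/2 + 10*X + X*x/2 (H(x, X) = (-11 + ((20*X + X*x) + x))/2 = (-11 + (x + 20*X + X*x))*(½) = (-11 + x + 20*X + X*x)*(½) = -11/2 + x/2 + 10*X + X*x/2)
H(-12, -9) + (821 - 463) = (-11/2 + (½)*(-12) + 10*(-9) + (½)*(-9)*(-12)) + (821 - 463) = (-11/2 - 6 - 90 + 54) + 358 = -95/2 + 358 = 621/2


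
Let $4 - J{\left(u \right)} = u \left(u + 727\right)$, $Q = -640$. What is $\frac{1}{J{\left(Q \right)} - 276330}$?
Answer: $- \frac{1}{220646} \approx -4.5321 \cdot 10^{-6}$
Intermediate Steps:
$J{\left(u \right)} = 4 - u \left(727 + u\right)$ ($J{\left(u \right)} = 4 - u \left(u + 727\right) = 4 - u \left(727 + u\right)$)
$\frac{1}{J{\left(Q \right)} - 276330} = \frac{1}{\left(4 - \left(-640\right)^{2} - -465280\right) - 276330} = \frac{1}{\left(4 - 409600 + 465280\right) - 276330} = \frac{1}{55684 - 276330} = \frac{1}{-220646} = - \frac{1}{220646}$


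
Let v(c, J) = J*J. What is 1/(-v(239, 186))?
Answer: -1/34596 ≈ -2.8905e-5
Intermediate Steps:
v(c, J) = J²
1/(-v(239, 186)) = 1/(-1*186²) = 1/(-1*34596) = 1/(-34596) = -1/34596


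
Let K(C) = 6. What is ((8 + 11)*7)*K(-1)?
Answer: 798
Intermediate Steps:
((8 + 11)*7)*K(-1) = ((8 + 11)*7)*6 = (19*7)*6 = 133*6 = 798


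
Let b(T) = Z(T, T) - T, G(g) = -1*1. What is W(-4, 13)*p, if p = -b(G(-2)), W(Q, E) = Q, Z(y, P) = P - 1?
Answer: -4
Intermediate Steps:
G(g) = -1
Z(y, P) = -1 + P
b(T) = -1 (b(T) = (-1 + T) - T = -1)
p = 1 (p = -1*(-1) = 1)
W(-4, 13)*p = -4*1 = -4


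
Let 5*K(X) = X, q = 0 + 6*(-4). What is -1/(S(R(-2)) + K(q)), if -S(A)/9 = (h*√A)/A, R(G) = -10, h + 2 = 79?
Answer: 80/800799 + 385*I*√10/266933 ≈ 9.99e-5 + 0.004561*I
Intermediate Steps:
h = 77 (h = -2 + 79 = 77)
q = -24 (q = 0 - 24 = -24)
K(X) = X/5
S(A) = -693/√A (S(A) = -9*77*√A/A = -693/√A)
-1/(S(R(-2)) + K(q)) = -1/(-(-693)*I*√10/10 + (⅕)*(-24)) = -1/(-(-693)*I*√10/10 - 24/5) = -1/(693*I*√10/10 - 24/5) = -1/(-24/5 + 693*I*√10/10)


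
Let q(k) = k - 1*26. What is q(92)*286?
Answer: 18876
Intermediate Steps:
q(k) = -26 + k (q(k) = k - 26 = -26 + k)
q(92)*286 = (-26 + 92)*286 = 66*286 = 18876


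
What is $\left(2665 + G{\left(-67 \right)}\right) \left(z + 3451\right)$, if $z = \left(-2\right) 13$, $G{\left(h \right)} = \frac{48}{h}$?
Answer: $\frac{611386475}{67} \approx 9.1252 \cdot 10^{6}$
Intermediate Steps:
$z = -26$
$\left(2665 + G{\left(-67 \right)}\right) \left(z + 3451\right) = \left(2665 + \frac{48}{-67}\right) \left(-26 + 3451\right) = \left(2665 + 48 \left(- \frac{1}{67}\right)\right) 3425 = \left(2665 - \frac{48}{67}\right) 3425 = \frac{178507}{67} \cdot 3425 = \frac{611386475}{67}$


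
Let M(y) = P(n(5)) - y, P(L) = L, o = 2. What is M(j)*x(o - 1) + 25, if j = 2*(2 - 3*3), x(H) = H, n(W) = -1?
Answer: 38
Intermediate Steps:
j = -14 (j = 2*(2 - 9) = 2*(-7) = -14)
M(y) = -1 - y
M(j)*x(o - 1) + 25 = (-1 - 1*(-14))*(2 - 1) + 25 = (-1 + 14)*1 + 25 = 13*1 + 25 = 13 + 25 = 38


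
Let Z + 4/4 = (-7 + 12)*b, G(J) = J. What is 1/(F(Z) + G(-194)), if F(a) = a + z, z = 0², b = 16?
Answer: -1/115 ≈ -0.0086956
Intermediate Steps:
z = 0
Z = 79 (Z = -1 + (-7 + 12)*16 = -1 + 5*16 = -1 + 80 = 79)
F(a) = a (F(a) = a + 0 = a)
1/(F(Z) + G(-194)) = 1/(79 - 194) = 1/(-115) = -1/115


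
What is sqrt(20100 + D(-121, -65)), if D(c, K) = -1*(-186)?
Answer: 21*sqrt(46) ≈ 142.43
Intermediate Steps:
D(c, K) = 186
sqrt(20100 + D(-121, -65)) = sqrt(20100 + 186) = sqrt(20286) = 21*sqrt(46)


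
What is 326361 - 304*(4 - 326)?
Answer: 424249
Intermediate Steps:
326361 - 304*(4 - 326) = 326361 - 304*(-322) = 326361 - 1*(-97888) = 326361 + 97888 = 424249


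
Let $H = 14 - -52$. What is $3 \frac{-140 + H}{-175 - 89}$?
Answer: $\frac{37}{44} \approx 0.84091$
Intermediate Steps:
$H = 66$ ($H = 14 + 52 = 66$)
$3 \frac{-140 + H}{-175 - 89} = 3 \frac{-140 + 66}{-175 - 89} = 3 \left(- \frac{74}{-264}\right) = 3 \left(\left(-74\right) \left(- \frac{1}{264}\right)\right) = 3 \cdot \frac{37}{132} = \frac{37}{44}$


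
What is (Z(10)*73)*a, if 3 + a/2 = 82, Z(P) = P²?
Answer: 1153400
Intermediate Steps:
a = 158 (a = -6 + 2*82 = -6 + 164 = 158)
(Z(10)*73)*a = (10²*73)*158 = (100*73)*158 = 7300*158 = 1153400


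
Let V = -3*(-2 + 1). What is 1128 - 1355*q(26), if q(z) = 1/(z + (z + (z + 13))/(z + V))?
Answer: 884537/819 ≈ 1080.0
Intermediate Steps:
V = 3 (V = -3*(-1) = 3)
q(z) = 1/(z + (13 + 2*z)/(3 + z)) (q(z) = 1/(z + (z + (z + 13))/(z + 3)) = 1/(z + (z + (13 + z))/(3 + z)) = 1/(z + (13 + 2*z)/(3 + z)))
1128 - 1355*q(26) = 1128 - 1355*(3 + 26)/(13 + 26**2 + 5*26) = 1128 - 1355*29/(13 + 676 + 130) = 1128 - 1355*29/819 = 1128 - 39295/819 = 884537/819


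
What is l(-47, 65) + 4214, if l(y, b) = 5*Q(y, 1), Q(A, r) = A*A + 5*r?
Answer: 15284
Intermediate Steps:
Q(A, r) = A² + 5*r
l(y, b) = 25 + 5*y² (l(y, b) = 5*(y² + 5*1) = 5*(y² + 5) = 5*(5 + y²) = 25 + 5*y²)
l(-47, 65) + 4214 = (25 + 5*(-47)²) + 4214 = (25 + 5*2209) + 4214 = (25 + 11045) + 4214 = 11070 + 4214 = 15284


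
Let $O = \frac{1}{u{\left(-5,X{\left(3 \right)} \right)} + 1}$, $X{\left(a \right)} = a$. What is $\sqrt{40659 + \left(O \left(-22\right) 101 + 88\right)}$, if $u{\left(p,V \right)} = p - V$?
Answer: $\frac{123 \sqrt{133}}{7} \approx 202.64$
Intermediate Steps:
$O = - \frac{1}{7}$ ($O = \frac{1}{\left(-5 - 3\right) + 1} = \frac{1}{-8 + 1} = \frac{1}{-7} = - \frac{1}{7} \approx -0.14286$)
$\sqrt{40659 + \left(O \left(-22\right) 101 + 88\right)} = \sqrt{40659 + \left(\left(- \frac{1}{7}\right) \left(-22\right) 101 + 88\right)} = \sqrt{40659 + \left(\frac{22}{7} \cdot 101 + 88\right)} = \sqrt{40659 + \left(\frac{2222}{7} + 88\right)} = \sqrt{40659 + \frac{2838}{7}} = \sqrt{\frac{287451}{7}} = \frac{123 \sqrt{133}}{7}$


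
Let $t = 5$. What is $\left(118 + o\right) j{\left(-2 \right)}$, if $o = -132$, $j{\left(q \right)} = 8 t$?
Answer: $-560$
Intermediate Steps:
$j{\left(q \right)} = 40$ ($j{\left(q \right)} = 8 \cdot 5 = 40$)
$\left(118 + o\right) j{\left(-2 \right)} = \left(118 - 132\right) 40 = \left(-14\right) 40 = -560$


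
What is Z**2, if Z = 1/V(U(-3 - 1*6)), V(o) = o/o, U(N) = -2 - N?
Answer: 1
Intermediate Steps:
V(o) = 1
Z = 1 (Z = 1/1 = 1)
Z**2 = 1**2 = 1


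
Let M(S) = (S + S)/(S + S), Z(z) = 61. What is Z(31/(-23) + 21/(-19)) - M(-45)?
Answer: 60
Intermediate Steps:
M(S) = 1 (M(S) = (2*S)/((2*S)) = (2*S)*(1/(2*S)) = 1)
Z(31/(-23) + 21/(-19)) - M(-45) = 61 - 1*1 = 61 - 1 = 60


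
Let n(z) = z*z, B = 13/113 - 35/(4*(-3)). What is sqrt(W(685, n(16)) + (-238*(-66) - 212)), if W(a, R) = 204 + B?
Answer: sqrt(7218432429)/678 ≈ 125.31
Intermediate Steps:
B = 4111/1356 (B = 13*(1/113) - 35/(-12) = 13/113 - 35*(-1/12) = 13/113 + 35/12 = 4111/1356 ≈ 3.0317)
n(z) = z**2
W(a, R) = 280735/1356 (W(a, R) = 204 + 4111/1356 = 280735/1356)
sqrt(W(685, n(16)) + (-238*(-66) - 212)) = sqrt(280735/1356 + (-238*(-66) - 212)) = sqrt(280735/1356 + (15708 - 212)) = sqrt(280735/1356 + 15496) = sqrt(21293311/1356) = sqrt(7218432429)/678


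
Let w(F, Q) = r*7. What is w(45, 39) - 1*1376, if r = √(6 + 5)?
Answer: -1376 + 7*√11 ≈ -1352.8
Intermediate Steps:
r = √11 ≈ 3.3166
w(F, Q) = 7*√11 (w(F, Q) = √11*7 = 7*√11)
w(45, 39) - 1*1376 = 7*√11 - 1*1376 = 7*√11 - 1376 = -1376 + 7*√11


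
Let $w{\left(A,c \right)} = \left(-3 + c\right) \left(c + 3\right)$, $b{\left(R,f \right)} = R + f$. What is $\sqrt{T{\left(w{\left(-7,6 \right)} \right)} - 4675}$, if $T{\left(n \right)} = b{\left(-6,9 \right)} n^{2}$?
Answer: $2 i \sqrt{622} \approx 49.88 i$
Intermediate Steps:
$w{\left(A,c \right)} = \left(-3 + c\right) \left(3 + c\right)$
$T{\left(n \right)} = 3 n^{2}$ ($T{\left(n \right)} = \left(-6 + 9\right) n^{2} = 3 n^{2}$)
$\sqrt{T{\left(w{\left(-7,6 \right)} \right)} - 4675} = \sqrt{3 \left(-9 + 6^{2}\right)^{2} - 4675} = \sqrt{3 \left(-9 + 36\right)^{2} - 4675} = \sqrt{3 \cdot 27^{2} - 4675} = \sqrt{3 \cdot 729 - 4675} = \sqrt{2187 - 4675} = \sqrt{-2488} = 2 i \sqrt{622}$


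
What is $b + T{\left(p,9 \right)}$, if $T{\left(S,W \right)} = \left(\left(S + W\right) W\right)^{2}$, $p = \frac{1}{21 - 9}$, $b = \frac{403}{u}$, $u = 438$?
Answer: $\frac{23420675}{3504} \approx 6684.0$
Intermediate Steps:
$b = \frac{403}{438} \approx 0.92009$
$p = \frac{1}{12} \approx 0.083333$
$T{\left(S,W \right)} = W^{2} \left(S + W\right)^{2}$ ($T{\left(S,W \right)} = \left(W \left(S + W\right)\right)^{2} = W^{2} \left(S + W\right)^{2}$)
$b + T{\left(p,9 \right)} = \frac{403}{438} + 9^{2} \left(\frac{1}{12} + 9\right)^{2} = \frac{403}{438} + 81 \left(\frac{109}{12}\right)^{2} = \frac{403}{438} + 81 \cdot \frac{11881}{144} = \frac{403}{438} + \frac{106929}{16} = \frac{23420675}{3504}$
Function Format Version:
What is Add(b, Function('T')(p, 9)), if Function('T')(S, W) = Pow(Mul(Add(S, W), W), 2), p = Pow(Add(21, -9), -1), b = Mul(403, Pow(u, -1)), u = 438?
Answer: Rational(23420675, 3504) ≈ 6684.0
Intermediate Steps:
b = Rational(403, 438) (b = Mul(403, Pow(438, -1)) = Mul(403, Rational(1, 438)) = Rational(403, 438) ≈ 0.92009)
p = Rational(1, 12) (p = Pow(12, -1) = Rational(1, 12) ≈ 0.083333)
Function('T')(S, W) = Mul(Pow(W, 2), Pow(Add(S, W), 2)) (Function('T')(S, W) = Pow(Mul(W, Add(S, W)), 2) = Mul(Pow(W, 2), Pow(Add(S, W), 2)))
Add(b, Function('T')(p, 9)) = Add(Rational(403, 438), Mul(Pow(9, 2), Pow(Add(Rational(1, 12), 9), 2))) = Add(Rational(403, 438), Mul(81, Pow(Rational(109, 12), 2))) = Add(Rational(403, 438), Mul(81, Rational(11881, 144))) = Add(Rational(403, 438), Rational(106929, 16)) = Rational(23420675, 3504)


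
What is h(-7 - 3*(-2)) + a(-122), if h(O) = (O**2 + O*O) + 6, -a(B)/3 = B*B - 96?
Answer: -44356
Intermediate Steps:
a(B) = 288 - 3*B**2 (a(B) = -3*(B*B - 96) = -3*(B**2 - 96) = -3*(-96 + B**2) = 288 - 3*B**2)
h(O) = 6 + 2*O**2 (h(O) = (O**2 + O**2) + 6 = 2*O**2 + 6 = 6 + 2*O**2)
h(-7 - 3*(-2)) + a(-122) = (6 + 2*(-7 - 3*(-2))**2) + (288 - 3*(-122)**2) = (6 + 2*(-7 + 6)**2) + (288 - 3*14884) = (6 + 2*(-1)**2) + (288 - 44652) = (6 + 2*1) - 44364 = (6 + 2) - 44364 = 8 - 44364 = -44356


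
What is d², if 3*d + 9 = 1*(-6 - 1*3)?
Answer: 36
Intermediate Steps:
d = -6 (d = -3 + (1*(-6 - 1*3))/3 = -3 + (1*(-6 - 3))/3 = -3 + (1*(-9))/3 = -3 + (⅓)*(-9) = -3 - 3 = -6)
d² = (-6)² = 36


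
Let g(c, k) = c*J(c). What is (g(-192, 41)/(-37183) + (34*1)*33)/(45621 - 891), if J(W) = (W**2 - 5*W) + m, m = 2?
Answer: 8163653/277199265 ≈ 0.029450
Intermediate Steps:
J(W) = 2 + W**2 - 5*W (J(W) = (W**2 - 5*W) + 2 = 2 + W**2 - 5*W)
g(c, k) = c*(2 + c**2 - 5*c)
(g(-192, 41)/(-37183) + (34*1)*33)/(45621 - 891) = (-192*(2 + (-192)**2 - 5*(-192))/(-37183) + (34*1)*33)/(45621 - 891) = (-192*(2 + 36864 + 960)*(-1/37183) + 34*33)/44730 = (-192*37826*(-1/37183) + 1122)*(1/44730) = (-7262592*(-1/37183) + 1122)*(1/44730) = (7262592/37183 + 1122)*(1/44730) = (48981918/37183)*(1/44730) = 8163653/277199265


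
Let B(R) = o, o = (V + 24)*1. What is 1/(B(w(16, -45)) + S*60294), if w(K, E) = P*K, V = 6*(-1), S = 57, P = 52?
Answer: 1/3436776 ≈ 2.9097e-7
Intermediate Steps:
V = -6
w(K, E) = 52*K
o = 18 (o = (-6 + 24)*1 = 18*1 = 18)
B(R) = 18
1/(B(w(16, -45)) + S*60294) = 1/(18 + 57*60294) = 1/(18 + 3436758) = 1/3436776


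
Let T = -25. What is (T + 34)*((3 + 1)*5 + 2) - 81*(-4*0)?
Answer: 198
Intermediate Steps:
(T + 34)*((3 + 1)*5 + 2) - 81*(-4*0) = (-25 + 34)*((3 + 1)*5 + 2) - 81*(-4*0) = 9*(4*5 + 2) - 0 = 9*(20 + 2) - 81*0 = 9*22 + 0 = 198 + 0 = 198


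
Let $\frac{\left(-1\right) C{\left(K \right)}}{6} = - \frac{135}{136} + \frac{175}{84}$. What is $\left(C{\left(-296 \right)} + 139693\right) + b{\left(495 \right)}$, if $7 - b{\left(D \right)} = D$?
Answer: $\frac{9465495}{68} \approx 1.392 \cdot 10^{5}$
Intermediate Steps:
$C{\left(K \right)} = - \frac{445}{68}$ ($C{\left(K \right)} = - 6 \left(- \frac{135}{136} + \frac{175}{84}\right) = - 6 \left(\left(-135\right) \frac{1}{136} + 175 \cdot \frac{1}{84}\right) = - 6 \left(- \frac{135}{136} + \frac{25}{12}\right) = \left(-6\right) \frac{445}{408} = - \frac{445}{68}$)
$b{\left(D \right)} = 7 - D$
$\left(C{\left(-296 \right)} + 139693\right) + b{\left(495 \right)} = \left(- \frac{445}{68} + 139693\right) + \left(7 - 495\right) = \frac{9498679}{68} + \left(7 - 495\right) = \frac{9498679}{68} - 488 = \frac{9465495}{68}$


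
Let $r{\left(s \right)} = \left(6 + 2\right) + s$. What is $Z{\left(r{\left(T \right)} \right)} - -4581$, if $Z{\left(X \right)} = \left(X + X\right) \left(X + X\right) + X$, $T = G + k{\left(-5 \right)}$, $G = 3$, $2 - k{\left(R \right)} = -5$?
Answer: $5895$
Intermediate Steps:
$k{\left(R \right)} = 7$ ($k{\left(R \right)} = 2 - -5 = 2 + 5 = 7$)
$T = 10$ ($T = 3 + 7 = 10$)
$r{\left(s \right)} = 8 + s$
$Z{\left(X \right)} = X + 4 X^{2}$ ($Z{\left(X \right)} = 2 X 2 X + X = 4 X^{2} + X = X + 4 X^{2}$)
$Z{\left(r{\left(T \right)} \right)} - -4581 = \left(8 + 10\right) \left(1 + 4 \left(8 + 10\right)\right) - -4581 = 18 \left(1 + 4 \cdot 18\right) + 4581 = 18 \left(1 + 72\right) + 4581 = 18 \cdot 73 + 4581 = 1314 + 4581 = 5895$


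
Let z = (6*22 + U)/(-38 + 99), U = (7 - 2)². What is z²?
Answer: 24649/3721 ≈ 6.6243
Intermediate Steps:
U = 25 (U = 5² = 25)
z = 157/61 (z = (6*22 + 25)/(-38 + 99) = (132 + 25)/61 = 157*(1/61) = 157/61 ≈ 2.5738)
z² = (157/61)² = 24649/3721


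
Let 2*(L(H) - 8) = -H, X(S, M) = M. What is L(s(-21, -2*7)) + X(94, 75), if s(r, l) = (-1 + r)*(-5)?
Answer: 28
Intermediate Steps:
s(r, l) = 5 - 5*r
L(H) = 8 - H/2 (L(H) = 8 + (-H)/2 = 8 - H/2)
L(s(-21, -2*7)) + X(94, 75) = (8 - (5 - 5*(-21))/2) + 75 = (8 - (5 + 105)/2) + 75 = (8 - 1/2*110) + 75 = (8 - 55) + 75 = -47 + 75 = 28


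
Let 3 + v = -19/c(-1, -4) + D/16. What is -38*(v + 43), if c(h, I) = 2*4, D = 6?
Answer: -1444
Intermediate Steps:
c(h, I) = 8
v = -5 (v = -3 + (-19/8 + 6/16) = -3 + (-19*1/8 + 6*(1/16)) = -3 + (-19/8 + 3/8) = -3 - 2 = -5)
-38*(v + 43) = -38*(-5 + 43) = -38*38 = -1444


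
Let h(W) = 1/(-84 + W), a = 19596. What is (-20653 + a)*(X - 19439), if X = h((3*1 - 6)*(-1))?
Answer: 1664309920/81 ≈ 2.0547e+7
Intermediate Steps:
X = -1/81 (X = 1/(-84 + (3*1 - 6)*(-1)) = 1/(-84 + (3 - 6)*(-1)) = 1/(-84 - 3*(-1)) = 1/(-84 + 3) = 1/(-81) = -1/81 ≈ -0.012346)
(-20653 + a)*(X - 19439) = (-20653 + 19596)*(-1/81 - 19439) = -1057*(-1574560/81) = 1664309920/81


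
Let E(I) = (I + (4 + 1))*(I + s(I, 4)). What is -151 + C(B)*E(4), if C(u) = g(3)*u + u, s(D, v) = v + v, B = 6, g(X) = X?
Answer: 2441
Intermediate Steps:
s(D, v) = 2*v
C(u) = 4*u (C(u) = 3*u + u = 4*u)
E(I) = (5 + I)*(8 + I) (E(I) = (I + (4 + 1))*(I + 2*4) = (I + 5)*(I + 8) = (5 + I)*(8 + I))
-151 + C(B)*E(4) = -151 + (4*6)*(40 + 4² + 13*4) = -151 + 24*(40 + 16 + 52) = -151 + 24*108 = -151 + 2592 = 2441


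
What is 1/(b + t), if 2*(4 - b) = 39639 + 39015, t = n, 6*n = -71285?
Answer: -6/307223 ≈ -1.9530e-5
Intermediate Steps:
n = -71285/6 (n = (⅙)*(-71285) = -71285/6 ≈ -11881.)
t = -71285/6 ≈ -11881.
b = -39323 (b = 4 - (39639 + 39015)/2 = 4 - ½*78654 = 4 - 39327 = -39323)
1/(b + t) = 1/(-39323 - 71285/6) = 1/(-307223/6) = -6/307223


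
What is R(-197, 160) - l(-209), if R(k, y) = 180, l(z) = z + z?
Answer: 598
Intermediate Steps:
l(z) = 2*z
R(-197, 160) - l(-209) = 180 - 2*(-209) = 180 - 1*(-418) = 180 + 418 = 598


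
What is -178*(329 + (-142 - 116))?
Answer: -12638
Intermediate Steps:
-178*(329 + (-142 - 116)) = -178*(329 - 258) = -178*71 = -12638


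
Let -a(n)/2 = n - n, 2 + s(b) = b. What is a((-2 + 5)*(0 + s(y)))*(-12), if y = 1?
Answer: 0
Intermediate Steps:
s(b) = -2 + b
a(n) = 0 (a(n) = -2*(n - n) = -2*0 = 0)
a((-2 + 5)*(0 + s(y)))*(-12) = 0*(-12) = 0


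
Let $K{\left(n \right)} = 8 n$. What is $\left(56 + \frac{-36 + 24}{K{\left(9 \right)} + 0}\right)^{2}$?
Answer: $\frac{112225}{36} \approx 3117.4$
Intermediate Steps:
$\left(56 + \frac{-36 + 24}{K{\left(9 \right)} + 0}\right)^{2} = \left(56 + \frac{-36 + 24}{8 \cdot 9 + 0}\right)^{2} = \left(56 - \frac{12}{72 + 0}\right)^{2} = \left(56 - \frac{12}{72}\right)^{2} = \left(56 - \frac{1}{6}\right)^{2} = \left(\frac{335}{6}\right)^{2} = \frac{112225}{36}$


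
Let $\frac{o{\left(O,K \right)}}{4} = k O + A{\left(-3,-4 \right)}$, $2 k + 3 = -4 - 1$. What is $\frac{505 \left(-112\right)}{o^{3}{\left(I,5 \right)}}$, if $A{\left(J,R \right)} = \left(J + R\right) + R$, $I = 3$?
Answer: $\frac{3535}{48668} \approx 0.072635$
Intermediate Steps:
$A{\left(J,R \right)} = J + 2 R$
$k = -4$ ($k = - \frac{3}{2} + \frac{-4 - 1}{2} = - \frac{3}{2} + \frac{1}{2} \left(-5\right) = - \frac{3}{2} - \frac{5}{2} = -4$)
$o{\left(O,K \right)} = -44 - 16 O$ ($o{\left(O,K \right)} = 4 \left(- 4 O + \left(-3 + 2 \left(-4\right)\right)\right) = 4 \left(- 4 O - 11\right) = 4 \left(-11 - 4 O\right) = -44 - 16 O$)
$\frac{505 \left(-112\right)}{o^{3}{\left(I,5 \right)}} = \frac{505 \left(-112\right)}{\left(-44 - 48\right)^{3}} = - \frac{56560}{\left(-44 - 48\right)^{3}} = - \frac{56560}{\left(-92\right)^{3}} = - \frac{56560}{-778688} = \left(-56560\right) \left(- \frac{1}{778688}\right) = \frac{3535}{48668}$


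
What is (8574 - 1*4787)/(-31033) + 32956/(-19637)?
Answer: -1097088867/609395021 ≈ -1.8003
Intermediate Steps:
(8574 - 1*4787)/(-31033) + 32956/(-19637) = (8574 - 4787)*(-1/31033) + 32956*(-1/19637) = 3787*(-1/31033) - 32956/19637 = -3787/31033 - 32956/19637 = -1097088867/609395021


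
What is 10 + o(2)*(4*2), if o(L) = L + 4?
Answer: 58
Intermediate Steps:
o(L) = 4 + L
10 + o(2)*(4*2) = 10 + (4 + 2)*(4*2) = 10 + 6*8 = 10 + 48 = 58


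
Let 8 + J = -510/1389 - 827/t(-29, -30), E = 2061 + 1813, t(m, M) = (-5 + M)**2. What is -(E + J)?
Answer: -2192107399/567175 ≈ -3865.0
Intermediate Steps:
E = 3874
J = -5128551/567175 (J = -8 + (-510/1389 - 827/(-5 - 30)**2) = -8 + (-510*1/1389 - 827/((-35)**2)) = -8 + (-170/463 - 827/1225) = -8 - 591151/567175 = -5128551/567175 ≈ -9.0423)
-(E + J) = -(3874 - 5128551/567175) = -1*2192107399/567175 = -2192107399/567175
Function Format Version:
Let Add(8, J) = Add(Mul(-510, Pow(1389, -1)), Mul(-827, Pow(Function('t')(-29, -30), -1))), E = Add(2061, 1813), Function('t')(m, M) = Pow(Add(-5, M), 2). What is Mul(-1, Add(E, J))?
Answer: Rational(-2192107399, 567175) ≈ -3865.0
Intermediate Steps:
E = 3874
J = Rational(-5128551, 567175) (J = Add(-8, Add(Mul(-510, Pow(1389, -1)), Mul(-827, Pow(Pow(Add(-5, -30), 2), -1)))) = Add(-8, Add(Mul(-510, Rational(1, 1389)), Mul(-827, Pow(Pow(-35, 2), -1)))) = Add(-8, Add(Rational(-170, 463), Mul(-827, Pow(1225, -1)))) = Add(-8, Add(Rational(-170, 463), Mul(-827, Rational(1, 1225)))) = Add(-8, Add(Rational(-170, 463), Rational(-827, 1225))) = Add(-8, Rational(-591151, 567175)) = Rational(-5128551, 567175) ≈ -9.0423)
Mul(-1, Add(E, J)) = Mul(-1, Add(3874, Rational(-5128551, 567175))) = Mul(-1, Rational(2192107399, 567175)) = Rational(-2192107399, 567175)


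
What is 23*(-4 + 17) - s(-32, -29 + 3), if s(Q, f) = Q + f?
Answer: 357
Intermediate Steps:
23*(-4 + 17) - s(-32, -29 + 3) = 23*(-4 + 17) - (-32 + (-29 + 3)) = 23*13 - (-32 - 26) = 299 - 1*(-58) = 299 + 58 = 357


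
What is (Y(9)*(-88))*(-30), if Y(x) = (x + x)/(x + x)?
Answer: 2640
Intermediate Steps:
Y(x) = 1 (Y(x) = (2*x)/((2*x)) = (2*x)*(1/(2*x)) = 1)
(Y(9)*(-88))*(-30) = (1*(-88))*(-30) = -88*(-30) = 2640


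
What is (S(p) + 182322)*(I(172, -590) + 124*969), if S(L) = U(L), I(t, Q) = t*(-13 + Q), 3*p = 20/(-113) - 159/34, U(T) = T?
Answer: 5757903746500/1921 ≈ 2.9973e+9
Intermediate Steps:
p = -18647/11526 (p = (20/(-113) - 159/34)/3 = (20*(-1/113) - 159*1/34)/3 = (-20/113 - 159/34)/3 = (1/3)*(-18647/3842) = -18647/11526 ≈ -1.6178)
S(L) = L
(S(p) + 182322)*(I(172, -590) + 124*969) = (-18647/11526 + 182322)*(172*(-13 - 590) + 124*969) = 2101424725*(172*(-603) + 120156)/11526 = 2101424725*(-103716 + 120156)/11526 = (2101424725/11526)*16440 = 5757903746500/1921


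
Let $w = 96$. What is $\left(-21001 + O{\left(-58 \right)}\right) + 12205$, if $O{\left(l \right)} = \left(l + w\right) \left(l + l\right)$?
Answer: $-13204$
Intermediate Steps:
$O{\left(l \right)} = 2 l \left(96 + l\right)$ ($O{\left(l \right)} = \left(l + 96\right) \left(l + l\right) = \left(96 + l\right) 2 l = 2 l \left(96 + l\right)$)
$\left(-21001 + O{\left(-58 \right)}\right) + 12205 = \left(-21001 + 2 \left(-58\right) \left(96 - 58\right)\right) + 12205 = \left(-21001 + 2 \left(-58\right) 38\right) + 12205 = \left(-21001 - 4408\right) + 12205 = -25409 + 12205 = -13204$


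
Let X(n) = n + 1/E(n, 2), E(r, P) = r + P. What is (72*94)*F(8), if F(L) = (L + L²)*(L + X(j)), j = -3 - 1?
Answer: 1705536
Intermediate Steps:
j = -4
E(r, P) = P + r
X(n) = n + 1/(2 + n)
F(L) = (-9/2 + L)*(L + L²) (F(L) = (L + L²)*(L + (1 - 4*(2 - 4))/(2 - 4)) = (L + L²)*(L + (1 - 4*(-2))/(-2)) = (L + L²)*(L - (1 + 8)/2) = (L + L²)*(L - ½*9) = (L + L²)*(L - 9/2) = (L + L²)*(-9/2 + L) = (-9/2 + L)*(L + L²))
(72*94)*F(8) = (72*94)*((½)*8*(-9 - 7*8 + 2*8²)) = 6768*((½)*8*(-9 - 56 + 2*64)) = 6768*((½)*8*(-9 - 56 + 128)) = 6768*((½)*8*63) = 6768*252 = 1705536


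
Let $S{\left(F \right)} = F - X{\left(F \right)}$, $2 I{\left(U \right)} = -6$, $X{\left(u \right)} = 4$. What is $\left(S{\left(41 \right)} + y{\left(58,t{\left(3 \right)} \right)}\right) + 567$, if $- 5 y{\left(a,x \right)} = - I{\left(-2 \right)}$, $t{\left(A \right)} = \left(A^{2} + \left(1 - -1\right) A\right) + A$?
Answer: $\frac{3017}{5} \approx 603.4$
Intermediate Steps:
$I{\left(U \right)} = -3$ ($I{\left(U \right)} = \frac{1}{2} \left(-6\right) = -3$)
$t{\left(A \right)} = A^{2} + 3 A$ ($t{\left(A \right)} = \left(A^{2} + \left(1 + 1\right) A\right) + A = \left(A^{2} + 2 A\right) + A = A^{2} + 3 A$)
$S{\left(F \right)} = -4 + F$ ($S{\left(F \right)} = F - 4 = -4 + F$)
$y{\left(a,x \right)} = - \frac{3}{5}$ ($y{\left(a,x \right)} = - \frac{\left(-1\right) \left(-3\right)}{5} = \left(- \frac{1}{5}\right) 3 = - \frac{3}{5}$)
$\left(S{\left(41 \right)} + y{\left(58,t{\left(3 \right)} \right)}\right) + 567 = \left(\left(-4 + 41\right) - \frac{3}{5}\right) + 567 = \left(37 - \frac{3}{5}\right) + 567 = \frac{182}{5} + 567 = \frac{3017}{5}$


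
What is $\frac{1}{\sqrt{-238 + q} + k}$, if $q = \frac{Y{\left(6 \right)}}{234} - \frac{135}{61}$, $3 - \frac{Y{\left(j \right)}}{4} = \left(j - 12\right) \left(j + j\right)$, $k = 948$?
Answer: $\frac{2255292}{2138585233} - \frac{i \sqrt{1352264043}}{2138585233} \approx 0.0010546 - 1.7195 \cdot 10^{-5} i$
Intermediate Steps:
$Y{\left(j \right)} = 12 - 8 j \left(-12 + j\right)$ ($Y{\left(j \right)} = 12 - 4 \left(j - 12\right) \left(j + j\right) = 12 - 4 \left(-12 + j\right) 2 j = 12 - 4 \cdot 2 j \left(-12 + j\right) = 12 - 8 j \left(-12 + j\right)$)
$q = - \frac{2215}{2379}$ ($q = \frac{12 - 8 \cdot 6^{2} + 96 \cdot 6}{234} - \frac{135}{61} = \left(12 - 288 + 576\right) \frac{1}{234} - \frac{135}{61} = 300 \cdot \frac{1}{234} - \frac{135}{61} = \frac{50}{39} - \frac{135}{61} = - \frac{2215}{2379} \approx -0.93106$)
$\frac{1}{\sqrt{-238 + q} + k} = \frac{1}{\sqrt{-238 - \frac{2215}{2379}} + 948} = \frac{1}{\sqrt{- \frac{568417}{2379}} + 948} = \frac{1}{\frac{i \sqrt{1352264043}}{2379} + 948} = \frac{1}{948 + \frac{i \sqrt{1352264043}}{2379}}$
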